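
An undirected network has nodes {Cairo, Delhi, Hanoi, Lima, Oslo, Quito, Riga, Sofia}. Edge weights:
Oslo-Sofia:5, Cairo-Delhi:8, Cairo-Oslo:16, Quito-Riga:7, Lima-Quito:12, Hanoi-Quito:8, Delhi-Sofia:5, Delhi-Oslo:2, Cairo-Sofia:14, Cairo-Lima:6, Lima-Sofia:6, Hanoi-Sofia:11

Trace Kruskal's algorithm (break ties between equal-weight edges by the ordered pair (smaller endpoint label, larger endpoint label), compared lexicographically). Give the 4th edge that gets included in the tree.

Lima-Sofia

Sort edges by weight, then run Kruskal:
Delhi-Oslo (2): add — endpoints in different components.
Delhi-Sofia (5): add — endpoints in different components.
Oslo-Sofia (5): skip — Sofia and Oslo already connected.
Cairo-Lima (6): add — endpoints in different components.
Lima-Sofia (6): add — endpoints in different components.
Quito-Riga (7): add — endpoints in different components.
Cairo-Delhi (8): skip — Cairo and Delhi already connected.
Hanoi-Quito (8): add — endpoints in different components.
Hanoi-Sofia (11): add — endpoints in different components.
The 4th edge added is Lima-Sofia.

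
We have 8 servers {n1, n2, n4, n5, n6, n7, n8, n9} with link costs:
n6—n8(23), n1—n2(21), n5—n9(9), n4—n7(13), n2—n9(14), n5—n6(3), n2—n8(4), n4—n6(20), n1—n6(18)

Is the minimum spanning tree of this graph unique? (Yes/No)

Kruskal's algorithm — process edges by increasing weight (ties by edge label):
n5—n6 (3): add — endpoints in different components.
n2—n8 (4): add — endpoints in different components.
n5—n9 (9): add — endpoints in different components.
n4—n7 (13): add — endpoints in different components.
n2—n9 (14): add — endpoints in different components.
n1—n6 (18): add — endpoints in different components.
n4—n6 (20): add — endpoints in different components.
Every non-tree edge has weight strictly greater than the heaviest edge on the tree path between its endpoints, so the MST is unique.

Yes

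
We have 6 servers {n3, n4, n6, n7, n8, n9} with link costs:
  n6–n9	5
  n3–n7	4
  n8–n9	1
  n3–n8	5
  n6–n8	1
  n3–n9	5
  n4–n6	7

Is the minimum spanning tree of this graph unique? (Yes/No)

Kruskal's algorithm — process edges by increasing weight (ties by edge label):
n6–n8 (1): add — endpoints in different components.
n8–n9 (1): add — endpoints in different components.
n3–n7 (4): add — endpoints in different components.
n3–n8 (5): add — endpoints in different components.
n3–n9 (5): skip — n9 and n3 already connected.
n6–n9 (5): skip — n9 and n6 already connected.
n4–n6 (7): add — endpoints in different components.
Non-tree edge n3–n9 has weight 5, equal to the heaviest edge on its tree cycle — swapping gives another MST of the same weight. Not unique.

No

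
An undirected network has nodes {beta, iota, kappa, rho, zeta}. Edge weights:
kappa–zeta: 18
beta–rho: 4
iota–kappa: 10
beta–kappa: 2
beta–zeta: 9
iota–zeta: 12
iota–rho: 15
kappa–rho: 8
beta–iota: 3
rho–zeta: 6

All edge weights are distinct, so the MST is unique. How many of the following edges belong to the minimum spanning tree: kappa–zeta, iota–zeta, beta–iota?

1

Sort edges by weight, then run Kruskal:
beta–kappa (2): add. Components now {iota} {zeta} {beta,kappa} {rho}
beta–iota (3): add. Components now {beta,iota,kappa} {zeta} {rho}
beta–rho (4): add. Components now {beta,iota,kappa,rho} {zeta}
rho–zeta (6): add. Components now {beta,iota,kappa,rho,zeta}
MST edge set: {beta–kappa, beta–iota, beta–rho, rho–zeta}.
Of the listed edges, {beta–iota} are in the MST → 1.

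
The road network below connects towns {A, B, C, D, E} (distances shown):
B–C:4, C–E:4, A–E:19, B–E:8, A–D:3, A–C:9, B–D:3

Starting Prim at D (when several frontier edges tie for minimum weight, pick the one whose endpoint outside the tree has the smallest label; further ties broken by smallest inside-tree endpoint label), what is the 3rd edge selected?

Prim, starting at D.
Step 1: cheapest edge leaving the tree is A–D (3); add A.
Step 2: cheapest edge leaving the tree is B–D (3); add B.
Step 3: cheapest edge leaving the tree is B–C (4); add C.
Step 4: cheapest edge leaving the tree is C–E (4); add E.
The 3rd edge added is B–C.

B-C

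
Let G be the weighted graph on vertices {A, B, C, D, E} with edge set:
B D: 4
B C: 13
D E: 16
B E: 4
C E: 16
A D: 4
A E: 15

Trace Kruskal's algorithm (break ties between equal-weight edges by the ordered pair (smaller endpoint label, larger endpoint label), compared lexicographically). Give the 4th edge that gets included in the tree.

B-C

Sort edges by weight, then run Kruskal:
A D (4): add — endpoints in different components.
B D (4): add — endpoints in different components.
B E (4): add — endpoints in different components.
B C (13): add — endpoints in different components.
The 4th edge added is B C.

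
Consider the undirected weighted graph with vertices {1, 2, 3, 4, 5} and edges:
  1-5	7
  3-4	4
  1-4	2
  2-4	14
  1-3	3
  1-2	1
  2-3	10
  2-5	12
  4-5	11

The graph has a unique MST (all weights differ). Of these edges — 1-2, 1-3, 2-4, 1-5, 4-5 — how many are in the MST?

Sort edges by weight, then run Kruskal:
1-2 (1): add — endpoints in different components.
1-4 (2): add — endpoints in different components.
1-3 (3): add — endpoints in different components.
3-4 (4): skip — 3 and 4 already connected.
1-5 (7): add — endpoints in different components.
MST edge set: {1-2, 1-4, 1-3, 1-5}.
Of the listed edges, {1-2, 1-3, 1-5} are in the MST → 3.

3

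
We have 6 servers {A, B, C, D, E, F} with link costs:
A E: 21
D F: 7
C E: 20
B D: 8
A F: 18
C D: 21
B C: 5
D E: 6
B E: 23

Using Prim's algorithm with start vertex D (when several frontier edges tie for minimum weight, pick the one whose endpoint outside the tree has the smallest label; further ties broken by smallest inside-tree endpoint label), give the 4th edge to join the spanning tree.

Grow the tree from D using Prim:
Step 1: cheapest edge leaving the tree is D E (6); add E.
Step 2: cheapest edge leaving the tree is D F (7); add F.
Step 3: cheapest edge leaving the tree is B D (8); add B.
Step 4: cheapest edge leaving the tree is B C (5); add C.
Step 5: cheapest edge leaving the tree is A F (18); add A.
The 4th edge added is B C.

B-C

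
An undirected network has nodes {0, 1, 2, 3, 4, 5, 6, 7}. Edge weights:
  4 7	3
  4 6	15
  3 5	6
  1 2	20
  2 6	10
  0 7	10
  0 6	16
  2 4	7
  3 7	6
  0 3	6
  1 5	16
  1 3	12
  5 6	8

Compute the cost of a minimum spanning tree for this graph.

Kruskal's algorithm — process edges by increasing weight (ties by edge label):
4 7 (3): add — endpoints in different components.
0 3 (6): add — endpoints in different components.
3 5 (6): add — endpoints in different components.
3 7 (6): add — endpoints in different components.
2 4 (7): add — endpoints in different components.
5 6 (8): add — endpoints in different components.
0 7 (10): skip — 0 and 7 already connected.
2 6 (10): skip — 2 and 6 already connected.
1 3 (12): add — endpoints in different components.
MST edges: 4 7, 0 3, 3 5, 3 7, 2 4, 5 6, 1 3; total weight 3+6+6+6+7+8+12 = 48.

48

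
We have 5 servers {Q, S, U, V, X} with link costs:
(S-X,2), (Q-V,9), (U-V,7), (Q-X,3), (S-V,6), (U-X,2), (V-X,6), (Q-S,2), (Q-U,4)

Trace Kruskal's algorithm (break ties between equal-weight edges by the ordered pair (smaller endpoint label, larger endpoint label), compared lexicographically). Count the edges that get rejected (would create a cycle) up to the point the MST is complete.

2

Sort edges by weight, then run Kruskal:
Q-S (2): add. Components now {V} {Q,S} {X} {U}
S-X (2): add. Components now {V} {Q,S,X} {U}
U-X (2): add. Components now {V} {Q,S,U,X}
Q-X (3): skip — Q and X already connected.
Q-U (4): skip — Q and U already connected.
S-V (6): add. Components now {Q,S,U,V,X}
Edges rejected before the tree was complete: 2.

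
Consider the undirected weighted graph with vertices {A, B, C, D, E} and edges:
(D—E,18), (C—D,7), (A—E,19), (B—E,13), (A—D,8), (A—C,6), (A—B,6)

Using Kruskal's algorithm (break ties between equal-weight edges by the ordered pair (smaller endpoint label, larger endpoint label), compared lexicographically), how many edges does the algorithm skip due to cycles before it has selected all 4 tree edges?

1

Sort edges by weight, then run Kruskal:
A—B (6): add — endpoints in different components.
A—C (6): add — endpoints in different components.
C—D (7): add — endpoints in different components.
A—D (8): skip — A and D already connected.
B—E (13): add — endpoints in different components.
Edges rejected before the tree was complete: 1.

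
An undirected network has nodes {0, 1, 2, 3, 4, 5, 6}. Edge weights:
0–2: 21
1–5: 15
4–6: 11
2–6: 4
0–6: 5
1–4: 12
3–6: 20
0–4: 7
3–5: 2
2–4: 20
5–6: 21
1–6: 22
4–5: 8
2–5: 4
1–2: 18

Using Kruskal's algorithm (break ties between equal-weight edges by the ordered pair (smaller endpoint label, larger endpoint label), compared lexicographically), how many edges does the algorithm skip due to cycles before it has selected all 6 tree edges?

2

Kruskal's algorithm — process edges by increasing weight (ties by edge label):
3–5 (2): add — endpoints in different components.
2–5 (4): add — endpoints in different components.
2–6 (4): add — endpoints in different components.
0–6 (5): add — endpoints in different components.
0–4 (7): add — endpoints in different components.
4–5 (8): skip — 4 and 5 already connected.
4–6 (11): skip — 4 and 6 already connected.
1–4 (12): add — endpoints in different components.
Edges rejected before the tree was complete: 2.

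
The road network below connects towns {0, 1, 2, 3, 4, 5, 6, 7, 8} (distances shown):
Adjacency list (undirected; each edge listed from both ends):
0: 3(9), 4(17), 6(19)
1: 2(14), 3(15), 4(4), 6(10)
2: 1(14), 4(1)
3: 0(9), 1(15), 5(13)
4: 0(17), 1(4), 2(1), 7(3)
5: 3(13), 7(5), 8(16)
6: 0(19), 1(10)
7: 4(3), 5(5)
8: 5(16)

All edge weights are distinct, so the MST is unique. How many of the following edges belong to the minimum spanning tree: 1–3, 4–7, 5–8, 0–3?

Kruskal's algorithm — process edges by increasing weight (ties by edge label):
2–4 (1): add — endpoints in different components.
4–7 (3): add — endpoints in different components.
1–4 (4): add — endpoints in different components.
5–7 (5): add — endpoints in different components.
0–3 (9): add — endpoints in different components.
1–6 (10): add — endpoints in different components.
3–5 (13): add — endpoints in different components.
1–2 (14): skip — 1 and 2 already connected.
1–3 (15): skip — 1 and 3 already connected.
5–8 (16): add — endpoints in different components.
MST edge set: {2–4, 4–7, 1–4, 5–7, 0–3, 1–6, 3–5, 5–8}.
Of the listed edges, {4–7, 5–8, 0–3} are in the MST → 3.

3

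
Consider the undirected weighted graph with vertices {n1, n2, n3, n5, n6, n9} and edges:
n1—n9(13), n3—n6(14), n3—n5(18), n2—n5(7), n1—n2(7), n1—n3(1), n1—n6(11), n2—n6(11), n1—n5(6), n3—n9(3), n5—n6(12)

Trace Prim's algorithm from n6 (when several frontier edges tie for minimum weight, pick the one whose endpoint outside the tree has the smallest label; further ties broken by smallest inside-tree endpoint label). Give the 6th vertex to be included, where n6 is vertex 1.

Prim's algorithm from n6:
Step 1: cheapest edge leaving the tree is n1—n6 (11); add n1.
Step 2: cheapest edge leaving the tree is n1—n3 (1); add n3.
Step 3: cheapest edge leaving the tree is n3—n9 (3); add n9.
Step 4: cheapest edge leaving the tree is n1—n5 (6); add n5.
Step 5: cheapest edge leaving the tree is n1—n2 (7); add n2.
Vertex order: n6, n1, n3, n9, n5, n2. The 6th vertex is n2.

n2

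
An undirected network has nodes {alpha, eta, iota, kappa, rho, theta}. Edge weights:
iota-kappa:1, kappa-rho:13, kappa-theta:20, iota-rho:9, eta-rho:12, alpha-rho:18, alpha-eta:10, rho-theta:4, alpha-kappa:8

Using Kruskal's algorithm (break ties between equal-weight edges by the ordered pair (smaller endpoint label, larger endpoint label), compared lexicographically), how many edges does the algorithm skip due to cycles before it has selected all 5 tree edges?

Kruskal: consider edges lightest-first.
iota-kappa (1): add — endpoints in different components.
rho-theta (4): add — endpoints in different components.
alpha-kappa (8): add — endpoints in different components.
iota-rho (9): add — endpoints in different components.
alpha-eta (10): add — endpoints in different components.
Edges rejected before the tree was complete: 0.

0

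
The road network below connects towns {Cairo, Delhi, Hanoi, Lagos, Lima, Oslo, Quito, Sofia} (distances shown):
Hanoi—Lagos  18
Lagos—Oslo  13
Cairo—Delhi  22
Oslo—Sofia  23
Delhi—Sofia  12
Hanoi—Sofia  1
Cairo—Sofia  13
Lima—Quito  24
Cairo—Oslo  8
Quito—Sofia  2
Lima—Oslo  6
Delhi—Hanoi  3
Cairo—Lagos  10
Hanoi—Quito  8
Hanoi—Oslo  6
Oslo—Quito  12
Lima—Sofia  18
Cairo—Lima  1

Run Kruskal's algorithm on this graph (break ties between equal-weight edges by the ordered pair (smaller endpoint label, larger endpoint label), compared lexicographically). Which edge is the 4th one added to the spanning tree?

Delhi-Hanoi

Kruskal: consider edges lightest-first.
Cairo—Lima (1): add — endpoints in different components.
Hanoi—Sofia (1): add — endpoints in different components.
Quito—Sofia (2): add — endpoints in different components.
Delhi—Hanoi (3): add — endpoints in different components.
Hanoi—Oslo (6): add — endpoints in different components.
Lima—Oslo (6): add — endpoints in different components.
Cairo—Oslo (8): skip — Oslo and Cairo already connected.
Hanoi—Quito (8): skip — Quito and Hanoi already connected.
Cairo—Lagos (10): add — endpoints in different components.
The 4th edge added is Delhi—Hanoi.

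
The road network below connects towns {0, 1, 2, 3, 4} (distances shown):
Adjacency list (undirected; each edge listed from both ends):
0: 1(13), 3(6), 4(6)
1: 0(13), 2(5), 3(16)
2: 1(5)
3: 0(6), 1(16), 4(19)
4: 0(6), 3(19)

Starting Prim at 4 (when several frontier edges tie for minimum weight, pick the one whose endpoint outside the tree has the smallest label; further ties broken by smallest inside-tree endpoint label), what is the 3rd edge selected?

0-1

Grow the tree from 4 using Prim:
Step 1: cheapest edge leaving the tree is 0—4 (6); add 0.
Step 2: cheapest edge leaving the tree is 0—3 (6); add 3.
Step 3: cheapest edge leaving the tree is 0—1 (13); add 1.
Step 4: cheapest edge leaving the tree is 1—2 (5); add 2.
The 3rd edge added is 0—1.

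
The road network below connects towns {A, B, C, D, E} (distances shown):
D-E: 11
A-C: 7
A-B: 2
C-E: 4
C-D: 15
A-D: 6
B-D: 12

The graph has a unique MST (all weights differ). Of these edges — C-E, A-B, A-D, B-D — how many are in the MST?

3

Sort edges by weight, then run Kruskal:
A-B (2): add. Components now {A,B} {C} {D} {E}
C-E (4): add. Components now {A,B} {C,E} {D}
A-D (6): add. Components now {A,B,D} {C,E}
A-C (7): add. Components now {A,B,C,D,E}
MST edge set: {A-B, C-E, A-D, A-C}.
Of the listed edges, {C-E, A-B, A-D} are in the MST → 3.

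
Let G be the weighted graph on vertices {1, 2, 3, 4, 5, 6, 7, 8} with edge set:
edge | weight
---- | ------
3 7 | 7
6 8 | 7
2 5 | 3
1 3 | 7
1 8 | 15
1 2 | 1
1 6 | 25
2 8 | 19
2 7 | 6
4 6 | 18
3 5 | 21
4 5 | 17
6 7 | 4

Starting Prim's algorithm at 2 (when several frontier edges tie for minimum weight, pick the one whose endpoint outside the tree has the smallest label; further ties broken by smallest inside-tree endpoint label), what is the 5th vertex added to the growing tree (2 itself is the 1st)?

Prim, starting at 2.
Step 1: cheapest edge leaving the tree is 1 2 (1); add 1.
Step 2: cheapest edge leaving the tree is 2 5 (3); add 5.
Step 3: cheapest edge leaving the tree is 2 7 (6); add 7.
Step 4: cheapest edge leaving the tree is 6 7 (4); add 6.
Step 5: cheapest edge leaving the tree is 1 3 (7); add 3.
Step 6: cheapest edge leaving the tree is 6 8 (7); add 8.
Step 7: cheapest edge leaving the tree is 4 5 (17); add 4.
Vertex order: 2, 1, 5, 7, 6, 3, 8, 4. The 5th vertex is 6.

6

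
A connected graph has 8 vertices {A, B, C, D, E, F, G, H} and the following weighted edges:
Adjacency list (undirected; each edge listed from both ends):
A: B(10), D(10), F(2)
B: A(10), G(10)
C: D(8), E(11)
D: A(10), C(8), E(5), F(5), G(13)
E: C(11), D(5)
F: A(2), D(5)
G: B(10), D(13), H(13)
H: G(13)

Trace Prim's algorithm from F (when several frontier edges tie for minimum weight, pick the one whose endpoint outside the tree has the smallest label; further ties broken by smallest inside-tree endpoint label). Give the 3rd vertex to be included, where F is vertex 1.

Grow the tree from F using Prim:
Step 1: cheapest edge leaving the tree is A–F (2); add A.
Step 2: cheapest edge leaving the tree is D–F (5); add D.
Step 3: cheapest edge leaving the tree is D–E (5); add E.
Step 4: cheapest edge leaving the tree is C–D (8); add C.
Step 5: cheapest edge leaving the tree is A–B (10); add B.
Step 6: cheapest edge leaving the tree is B–G (10); add G.
Step 7: cheapest edge leaving the tree is G–H (13); add H.
Vertex order: F, A, D, E, C, B, G, H. The 3rd vertex is D.

D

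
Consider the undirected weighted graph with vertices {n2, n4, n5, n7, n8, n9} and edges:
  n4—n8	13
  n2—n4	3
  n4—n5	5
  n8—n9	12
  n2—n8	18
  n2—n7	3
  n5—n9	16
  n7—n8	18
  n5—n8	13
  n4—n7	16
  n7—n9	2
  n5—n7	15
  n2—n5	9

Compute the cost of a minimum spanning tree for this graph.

25

Prim's algorithm from n8:
Step 1: cheapest edge leaving the tree is n8—n9 (12); add n9.
Step 2: cheapest edge leaving the tree is n7—n9 (2); add n7.
Step 3: cheapest edge leaving the tree is n2—n7 (3); add n2.
Step 4: cheapest edge leaving the tree is n2—n4 (3); add n4.
Step 5: cheapest edge leaving the tree is n4—n5 (5); add n5.
MST edges: n8—n9, n7—n9, n2—n7, n2—n4, n4—n5; total weight 12+2+3+3+5 = 25.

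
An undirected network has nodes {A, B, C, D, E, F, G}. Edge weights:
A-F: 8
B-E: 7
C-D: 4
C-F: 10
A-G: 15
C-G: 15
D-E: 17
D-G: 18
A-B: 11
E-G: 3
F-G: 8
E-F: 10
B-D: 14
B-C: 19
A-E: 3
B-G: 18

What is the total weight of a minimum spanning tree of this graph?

Prim, starting at E.
Step 1: cheapest edge leaving the tree is A-E (3); add A.
Step 2: cheapest edge leaving the tree is E-G (3); add G.
Step 3: cheapest edge leaving the tree is B-E (7); add B.
Step 4: cheapest edge leaving the tree is A-F (8); add F.
Step 5: cheapest edge leaving the tree is C-F (10); add C.
Step 6: cheapest edge leaving the tree is C-D (4); add D.
MST edges: A-E, E-G, B-E, A-F, C-F, C-D; total weight 3+3+7+8+10+4 = 35.

35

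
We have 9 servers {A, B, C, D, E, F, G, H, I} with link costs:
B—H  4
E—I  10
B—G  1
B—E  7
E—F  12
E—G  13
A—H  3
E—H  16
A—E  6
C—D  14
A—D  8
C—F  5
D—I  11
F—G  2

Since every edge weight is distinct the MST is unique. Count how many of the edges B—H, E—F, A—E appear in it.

Sort edges by weight, then run Kruskal:
B—G (1): add — endpoints in different components.
F—G (2): add — endpoints in different components.
A—H (3): add — endpoints in different components.
B—H (4): add — endpoints in different components.
C—F (5): add — endpoints in different components.
A—E (6): add — endpoints in different components.
B—E (7): skip — B and E already connected.
A—D (8): add — endpoints in different components.
E—I (10): add — endpoints in different components.
MST edge set: {B—G, F—G, A—H, B—H, C—F, A—E, A—D, E—I}.
Of the listed edges, {B—H, A—E} are in the MST → 2.

2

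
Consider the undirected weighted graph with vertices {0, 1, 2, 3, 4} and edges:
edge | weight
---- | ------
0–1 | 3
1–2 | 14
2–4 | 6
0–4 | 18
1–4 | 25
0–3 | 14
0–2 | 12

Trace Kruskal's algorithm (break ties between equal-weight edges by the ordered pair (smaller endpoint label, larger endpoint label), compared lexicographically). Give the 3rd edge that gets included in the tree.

Sort edges by weight, then run Kruskal:
0–1 (3): add — endpoints in different components.
2–4 (6): add — endpoints in different components.
0–2 (12): add — endpoints in different components.
0–3 (14): add — endpoints in different components.
The 3rd edge added is 0–2.

0-2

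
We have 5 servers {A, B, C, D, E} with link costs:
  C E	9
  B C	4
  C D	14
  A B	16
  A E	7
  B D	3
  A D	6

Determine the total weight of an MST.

20

Prim's algorithm from E:
Step 1: cheapest edge leaving the tree is A E (7); add A.
Step 2: cheapest edge leaving the tree is A D (6); add D.
Step 3: cheapest edge leaving the tree is B D (3); add B.
Step 4: cheapest edge leaving the tree is B C (4); add C.
MST edges: A E, A D, B D, B C; total weight 7+6+3+4 = 20.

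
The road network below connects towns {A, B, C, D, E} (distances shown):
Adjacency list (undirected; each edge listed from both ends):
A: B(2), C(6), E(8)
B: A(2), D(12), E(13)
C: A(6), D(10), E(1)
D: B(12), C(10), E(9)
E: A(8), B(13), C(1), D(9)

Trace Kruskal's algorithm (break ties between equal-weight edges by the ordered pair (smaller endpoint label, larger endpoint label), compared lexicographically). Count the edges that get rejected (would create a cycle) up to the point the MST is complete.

1

Kruskal: consider edges lightest-first.
C-E (1): add — endpoints in different components.
A-B (2): add — endpoints in different components.
A-C (6): add — endpoints in different components.
A-E (8): skip — A and E already connected.
D-E (9): add — endpoints in different components.
Edges rejected before the tree was complete: 1.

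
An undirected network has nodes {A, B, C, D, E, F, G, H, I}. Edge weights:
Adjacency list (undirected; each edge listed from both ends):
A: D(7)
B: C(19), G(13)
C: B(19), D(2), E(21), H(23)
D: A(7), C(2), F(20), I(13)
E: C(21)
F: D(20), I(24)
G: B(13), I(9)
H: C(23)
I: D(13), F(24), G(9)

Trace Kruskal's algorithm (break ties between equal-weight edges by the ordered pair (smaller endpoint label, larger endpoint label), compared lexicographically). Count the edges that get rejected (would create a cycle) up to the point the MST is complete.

1

Kruskal: consider edges lightest-first.
C D (2): add — endpoints in different components.
A D (7): add — endpoints in different components.
G I (9): add — endpoints in different components.
B G (13): add — endpoints in different components.
D I (13): add — endpoints in different components.
B C (19): skip — B and C already connected.
D F (20): add — endpoints in different components.
C E (21): add — endpoints in different components.
C H (23): add — endpoints in different components.
Edges rejected before the tree was complete: 1.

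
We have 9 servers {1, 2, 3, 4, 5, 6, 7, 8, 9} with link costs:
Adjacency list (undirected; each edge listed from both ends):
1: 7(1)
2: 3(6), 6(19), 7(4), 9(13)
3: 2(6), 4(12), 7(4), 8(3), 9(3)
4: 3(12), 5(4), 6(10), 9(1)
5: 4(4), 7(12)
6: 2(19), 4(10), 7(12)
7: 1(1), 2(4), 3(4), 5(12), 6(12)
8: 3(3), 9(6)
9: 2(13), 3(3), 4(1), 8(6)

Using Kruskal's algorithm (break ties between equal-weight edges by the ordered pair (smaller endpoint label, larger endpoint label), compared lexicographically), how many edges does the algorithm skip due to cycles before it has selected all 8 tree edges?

Kruskal's algorithm — process edges by increasing weight (ties by edge label):
1 7 (1): add — endpoints in different components.
4 9 (1): add — endpoints in different components.
3 8 (3): add — endpoints in different components.
3 9 (3): add — endpoints in different components.
2 7 (4): add — endpoints in different components.
3 7 (4): add — endpoints in different components.
4 5 (4): add — endpoints in different components.
2 3 (6): skip — 2 and 3 already connected.
8 9 (6): skip — 8 and 9 already connected.
4 6 (10): add — endpoints in different components.
Edges rejected before the tree was complete: 2.

2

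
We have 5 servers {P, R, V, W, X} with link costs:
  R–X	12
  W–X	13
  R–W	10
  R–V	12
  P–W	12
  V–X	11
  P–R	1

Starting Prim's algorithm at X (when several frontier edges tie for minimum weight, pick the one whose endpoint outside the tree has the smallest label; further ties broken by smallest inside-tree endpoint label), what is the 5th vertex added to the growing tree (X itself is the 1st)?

Prim's algorithm from X:
Step 1: frontier [V–X 11, R–X 12, W–X 13] → take V–X (11); add V.
Step 2: frontier [R–V 12, R–X 12, W–X 13] → take R–V (12); add R.
Step 3: frontier [P–R 1, R–W 10, W–X 13] → take P–R (1); add P.
Step 4: frontier [P–W 12, R–W 10, W–X 13] → take R–W (10); add W.
Vertex order: X, V, R, P, W. The 5th vertex is W.

W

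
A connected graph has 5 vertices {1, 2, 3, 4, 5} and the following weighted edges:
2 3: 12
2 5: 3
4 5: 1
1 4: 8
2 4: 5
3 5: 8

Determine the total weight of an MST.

20

Grow the tree from 2 using Prim:
Step 1: cheapest edge leaving the tree is 2 5 (3); add 5.
Step 2: cheapest edge leaving the tree is 4 5 (1); add 4.
Step 3: cheapest edge leaving the tree is 1 4 (8); add 1.
Step 4: cheapest edge leaving the tree is 3 5 (8); add 3.
MST edges: 2 5, 4 5, 1 4, 3 5; total weight 3+1+8+8 = 20.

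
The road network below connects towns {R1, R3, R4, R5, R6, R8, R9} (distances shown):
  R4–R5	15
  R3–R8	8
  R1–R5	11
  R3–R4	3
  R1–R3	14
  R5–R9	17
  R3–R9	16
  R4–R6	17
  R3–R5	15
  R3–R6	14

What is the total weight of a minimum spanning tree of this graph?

66

Kruskal's algorithm — process edges by increasing weight (ties by edge label):
R3–R4 (3): add — endpoints in different components.
R3–R8 (8): add — endpoints in different components.
R1–R5 (11): add — endpoints in different components.
R1–R3 (14): add — endpoints in different components.
R3–R6 (14): add — endpoints in different components.
R3–R5 (15): skip — R5 and R3 already connected.
R4–R5 (15): skip — R5 and R4 already connected.
R3–R9 (16): add — endpoints in different components.
MST edges: R3–R4, R3–R8, R1–R5, R1–R3, R3–R6, R3–R9; total weight 3+8+11+14+14+16 = 66.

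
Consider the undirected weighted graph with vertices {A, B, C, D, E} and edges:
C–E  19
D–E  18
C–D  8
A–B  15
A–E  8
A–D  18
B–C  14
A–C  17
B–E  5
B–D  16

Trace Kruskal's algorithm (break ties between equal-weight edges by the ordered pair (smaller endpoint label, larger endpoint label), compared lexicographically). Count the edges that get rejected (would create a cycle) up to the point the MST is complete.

0

Sort edges by weight, then run Kruskal:
B–E (5): add — endpoints in different components.
A–E (8): add — endpoints in different components.
C–D (8): add — endpoints in different components.
B–C (14): add — endpoints in different components.
Edges rejected before the tree was complete: 0.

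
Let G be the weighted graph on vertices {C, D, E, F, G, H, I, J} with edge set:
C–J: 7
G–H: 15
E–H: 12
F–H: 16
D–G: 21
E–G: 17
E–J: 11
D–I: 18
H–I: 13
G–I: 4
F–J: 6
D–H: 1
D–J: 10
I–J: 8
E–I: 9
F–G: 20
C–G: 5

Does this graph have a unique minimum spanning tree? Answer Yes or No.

Sort edges by weight, then run Kruskal:
D–H (1): add — endpoints in different components.
G–I (4): add — endpoints in different components.
C–G (5): add — endpoints in different components.
F–J (6): add — endpoints in different components.
C–J (7): add — endpoints in different components.
I–J (8): skip — I and J already connected.
E–I (9): add — endpoints in different components.
D–J (10): add — endpoints in different components.
Every non-tree edge has weight strictly greater than the heaviest edge on the tree path between its endpoints, so the MST is unique.

Yes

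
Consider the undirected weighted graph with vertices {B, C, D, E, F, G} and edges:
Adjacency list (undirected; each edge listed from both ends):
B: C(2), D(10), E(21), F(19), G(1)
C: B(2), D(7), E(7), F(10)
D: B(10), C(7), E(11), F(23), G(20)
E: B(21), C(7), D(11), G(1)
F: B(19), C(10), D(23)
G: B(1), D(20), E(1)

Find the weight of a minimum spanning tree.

Kruskal: consider edges lightest-first.
B-G (1): add — endpoints in different components.
E-G (1): add — endpoints in different components.
B-C (2): add — endpoints in different components.
C-D (7): add — endpoints in different components.
C-E (7): skip — C and E already connected.
B-D (10): skip — B and D already connected.
C-F (10): add — endpoints in different components.
MST edges: B-G, E-G, B-C, C-D, C-F; total weight 1+1+2+7+10 = 21.

21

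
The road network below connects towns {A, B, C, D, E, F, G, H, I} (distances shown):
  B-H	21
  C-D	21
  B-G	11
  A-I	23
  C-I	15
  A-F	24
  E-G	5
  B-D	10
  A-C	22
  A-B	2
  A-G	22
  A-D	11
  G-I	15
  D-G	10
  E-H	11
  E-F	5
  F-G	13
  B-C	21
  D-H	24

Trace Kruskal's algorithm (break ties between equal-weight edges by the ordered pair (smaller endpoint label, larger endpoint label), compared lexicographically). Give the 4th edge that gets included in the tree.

B-D

Sort edges by weight, then run Kruskal:
A-B (2): add — endpoints in different components.
E-F (5): add — endpoints in different components.
E-G (5): add — endpoints in different components.
B-D (10): add — endpoints in different components.
D-G (10): add — endpoints in different components.
A-D (11): skip — A and D already connected.
B-G (11): skip — B and G already connected.
E-H (11): add — endpoints in different components.
F-G (13): skip — F and G already connected.
C-I (15): add — endpoints in different components.
G-I (15): add — endpoints in different components.
The 4th edge added is B-D.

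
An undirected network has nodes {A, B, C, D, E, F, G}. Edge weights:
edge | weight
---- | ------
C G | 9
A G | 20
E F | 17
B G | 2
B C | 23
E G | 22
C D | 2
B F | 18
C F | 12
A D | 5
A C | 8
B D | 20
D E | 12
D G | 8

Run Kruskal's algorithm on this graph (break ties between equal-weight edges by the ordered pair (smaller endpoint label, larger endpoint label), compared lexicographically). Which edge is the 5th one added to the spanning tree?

C-F

Kruskal's algorithm — process edges by increasing weight (ties by edge label):
B G (2): add — endpoints in different components.
C D (2): add — endpoints in different components.
A D (5): add — endpoints in different components.
A C (8): skip — A and C already connected.
D G (8): add — endpoints in different components.
C G (9): skip — C and G already connected.
C F (12): add — endpoints in different components.
D E (12): add — endpoints in different components.
The 5th edge added is C F.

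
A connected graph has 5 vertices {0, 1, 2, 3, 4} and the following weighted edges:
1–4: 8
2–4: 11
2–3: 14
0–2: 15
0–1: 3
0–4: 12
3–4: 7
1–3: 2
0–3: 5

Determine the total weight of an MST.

Kruskal: consider edges lightest-first.
1–3 (2): add. Components now {0} {1,3} {2} {4}
0–1 (3): add. Components now {0,1,3} {2} {4}
0–3 (5): skip — 0 and 3 already connected.
3–4 (7): add. Components now {0,1,3,4} {2}
1–4 (8): skip — 1 and 4 already connected.
2–4 (11): add. Components now {0,1,2,3,4}
MST edges: 1–3, 0–1, 3–4, 2–4; total weight 2+3+7+11 = 23.

23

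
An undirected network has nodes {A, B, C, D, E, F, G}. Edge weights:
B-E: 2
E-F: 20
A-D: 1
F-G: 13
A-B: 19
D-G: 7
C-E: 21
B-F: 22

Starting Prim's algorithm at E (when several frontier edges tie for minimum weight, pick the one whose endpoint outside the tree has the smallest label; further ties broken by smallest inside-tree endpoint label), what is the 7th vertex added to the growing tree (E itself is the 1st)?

Prim, starting at E.
Step 1: cheapest edge leaving the tree is B-E (2); add B.
Step 2: cheapest edge leaving the tree is A-B (19); add A.
Step 3: cheapest edge leaving the tree is A-D (1); add D.
Step 4: cheapest edge leaving the tree is D-G (7); add G.
Step 5: cheapest edge leaving the tree is F-G (13); add F.
Step 6: cheapest edge leaving the tree is C-E (21); add C.
Vertex order: E, B, A, D, G, F, C. The 7th vertex is C.

C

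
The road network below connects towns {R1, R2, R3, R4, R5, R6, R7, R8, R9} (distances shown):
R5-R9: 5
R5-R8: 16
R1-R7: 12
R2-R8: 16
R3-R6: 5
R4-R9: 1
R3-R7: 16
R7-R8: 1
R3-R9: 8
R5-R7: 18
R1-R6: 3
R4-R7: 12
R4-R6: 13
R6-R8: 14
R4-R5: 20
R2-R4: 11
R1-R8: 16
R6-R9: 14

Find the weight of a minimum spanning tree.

46

Prim, starting at R4.
Step 1: cheapest edge leaving the tree is R4-R9 (1); add R9.
Step 2: cheapest edge leaving the tree is R5-R9 (5); add R5.
Step 3: cheapest edge leaving the tree is R3-R9 (8); add R3.
Step 4: cheapest edge leaving the tree is R3-R6 (5); add R6.
Step 5: cheapest edge leaving the tree is R1-R6 (3); add R1.
Step 6: cheapest edge leaving the tree is R2-R4 (11); add R2.
Step 7: cheapest edge leaving the tree is R1-R7 (12); add R7.
Step 8: cheapest edge leaving the tree is R7-R8 (1); add R8.
MST edges: R4-R9, R5-R9, R3-R9, R3-R6, R1-R6, R2-R4, R1-R7, R7-R8; total weight 1+5+8+5+3+11+12+1 = 46.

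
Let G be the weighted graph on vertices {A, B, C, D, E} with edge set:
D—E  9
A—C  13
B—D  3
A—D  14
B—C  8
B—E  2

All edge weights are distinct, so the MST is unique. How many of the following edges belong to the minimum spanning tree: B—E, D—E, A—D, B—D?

2

Sort edges by weight, then run Kruskal:
B—E (2): add — endpoints in different components.
B—D (3): add — endpoints in different components.
B—C (8): add — endpoints in different components.
D—E (9): skip — D and E already connected.
A—C (13): add — endpoints in different components.
MST edge set: {B—E, B—D, B—C, A—C}.
Of the listed edges, {B—E, B—D} are in the MST → 2.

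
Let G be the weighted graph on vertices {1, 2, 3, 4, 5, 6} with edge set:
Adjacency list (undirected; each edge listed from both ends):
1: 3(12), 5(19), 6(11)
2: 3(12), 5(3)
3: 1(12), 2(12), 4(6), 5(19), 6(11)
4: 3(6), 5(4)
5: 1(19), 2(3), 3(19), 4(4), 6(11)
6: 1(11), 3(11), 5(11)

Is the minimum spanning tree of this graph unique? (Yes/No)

No

Kruskal's algorithm — process edges by increasing weight (ties by edge label):
2 5 (3): add — endpoints in different components.
4 5 (4): add — endpoints in different components.
3 4 (6): add — endpoints in different components.
1 6 (11): add — endpoints in different components.
3 6 (11): add — endpoints in different components.
Non-tree edge 5 6 has weight 11, equal to the heaviest edge on its tree cycle — swapping gives another MST of the same weight. Not unique.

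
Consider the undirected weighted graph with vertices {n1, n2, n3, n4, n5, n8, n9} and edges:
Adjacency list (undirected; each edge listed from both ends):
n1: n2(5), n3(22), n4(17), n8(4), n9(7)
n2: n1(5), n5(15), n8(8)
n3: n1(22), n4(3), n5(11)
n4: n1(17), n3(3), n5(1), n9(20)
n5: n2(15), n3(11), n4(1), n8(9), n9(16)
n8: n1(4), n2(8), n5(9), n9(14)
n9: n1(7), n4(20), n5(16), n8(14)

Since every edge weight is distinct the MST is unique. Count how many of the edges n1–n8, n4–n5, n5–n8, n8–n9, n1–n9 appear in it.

4

Kruskal's algorithm — process edges by increasing weight (ties by edge label):
n4–n5 (1): add — endpoints in different components.
n3–n4 (3): add — endpoints in different components.
n1–n8 (4): add — endpoints in different components.
n1–n2 (5): add — endpoints in different components.
n1–n9 (7): add — endpoints in different components.
n2–n8 (8): skip — n8 and n2 already connected.
n5–n8 (9): add — endpoints in different components.
MST edge set: {n4–n5, n3–n4, n1–n8, n1–n2, n1–n9, n5–n8}.
Of the listed edges, {n1–n8, n4–n5, n5–n8, n1–n9} are in the MST → 4.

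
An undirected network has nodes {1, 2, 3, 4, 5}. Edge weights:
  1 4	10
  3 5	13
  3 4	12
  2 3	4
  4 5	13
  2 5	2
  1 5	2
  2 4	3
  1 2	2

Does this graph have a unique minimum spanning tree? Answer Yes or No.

Kruskal: consider edges lightest-first.
1 2 (2): add — endpoints in different components.
1 5 (2): add — endpoints in different components.
2 5 (2): skip — 2 and 5 already connected.
2 4 (3): add — endpoints in different components.
2 3 (4): add — endpoints in different components.
Non-tree edge 2 5 has weight 2, equal to the heaviest edge on its tree cycle — swapping gives another MST of the same weight. Not unique.

No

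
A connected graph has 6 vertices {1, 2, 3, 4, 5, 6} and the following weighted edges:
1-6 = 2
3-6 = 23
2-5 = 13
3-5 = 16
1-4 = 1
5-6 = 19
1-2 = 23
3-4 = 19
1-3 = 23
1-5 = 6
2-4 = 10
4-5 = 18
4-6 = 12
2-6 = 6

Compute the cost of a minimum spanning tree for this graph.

31

Kruskal's algorithm — process edges by increasing weight (ties by edge label):
1-4 (1): add — endpoints in different components.
1-6 (2): add — endpoints in different components.
1-5 (6): add — endpoints in different components.
2-6 (6): add — endpoints in different components.
2-4 (10): skip — 2 and 4 already connected.
4-6 (12): skip — 4 and 6 already connected.
2-5 (13): skip — 2 and 5 already connected.
3-5 (16): add — endpoints in different components.
MST edges: 1-4, 1-6, 1-5, 2-6, 3-5; total weight 1+2+6+6+16 = 31.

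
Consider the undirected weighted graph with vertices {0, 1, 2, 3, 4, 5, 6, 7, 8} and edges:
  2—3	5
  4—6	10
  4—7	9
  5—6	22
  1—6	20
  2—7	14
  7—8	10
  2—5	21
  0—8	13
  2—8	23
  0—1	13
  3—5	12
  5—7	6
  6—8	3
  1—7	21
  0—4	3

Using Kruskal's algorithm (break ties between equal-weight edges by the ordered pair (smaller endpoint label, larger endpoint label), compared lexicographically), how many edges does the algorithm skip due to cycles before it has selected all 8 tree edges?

1

Kruskal's algorithm — process edges by increasing weight (ties by edge label):
0—4 (3): add — endpoints in different components.
6—8 (3): add — endpoints in different components.
2—3 (5): add — endpoints in different components.
5—7 (6): add — endpoints in different components.
4—7 (9): add — endpoints in different components.
4—6 (10): add — endpoints in different components.
7—8 (10): skip — 7 and 8 already connected.
3—5 (12): add — endpoints in different components.
0—1 (13): add — endpoints in different components.
Edges rejected before the tree was complete: 1.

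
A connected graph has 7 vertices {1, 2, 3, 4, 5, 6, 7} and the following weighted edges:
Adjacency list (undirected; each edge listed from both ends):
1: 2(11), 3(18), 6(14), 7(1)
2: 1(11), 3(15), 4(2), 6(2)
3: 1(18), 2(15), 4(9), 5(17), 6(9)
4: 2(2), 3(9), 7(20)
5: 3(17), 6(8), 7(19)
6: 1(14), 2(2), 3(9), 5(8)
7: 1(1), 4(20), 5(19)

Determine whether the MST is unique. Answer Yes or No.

Sort edges by weight, then run Kruskal:
1—7 (1): add — endpoints in different components.
2—4 (2): add — endpoints in different components.
2—6 (2): add — endpoints in different components.
5—6 (8): add — endpoints in different components.
3—4 (9): add — endpoints in different components.
3—6 (9): skip — 3 and 6 already connected.
1—2 (11): add — endpoints in different components.
Non-tree edge 3—6 has weight 9, equal to the heaviest edge on its tree cycle — swapping gives another MST of the same weight. Not unique.

No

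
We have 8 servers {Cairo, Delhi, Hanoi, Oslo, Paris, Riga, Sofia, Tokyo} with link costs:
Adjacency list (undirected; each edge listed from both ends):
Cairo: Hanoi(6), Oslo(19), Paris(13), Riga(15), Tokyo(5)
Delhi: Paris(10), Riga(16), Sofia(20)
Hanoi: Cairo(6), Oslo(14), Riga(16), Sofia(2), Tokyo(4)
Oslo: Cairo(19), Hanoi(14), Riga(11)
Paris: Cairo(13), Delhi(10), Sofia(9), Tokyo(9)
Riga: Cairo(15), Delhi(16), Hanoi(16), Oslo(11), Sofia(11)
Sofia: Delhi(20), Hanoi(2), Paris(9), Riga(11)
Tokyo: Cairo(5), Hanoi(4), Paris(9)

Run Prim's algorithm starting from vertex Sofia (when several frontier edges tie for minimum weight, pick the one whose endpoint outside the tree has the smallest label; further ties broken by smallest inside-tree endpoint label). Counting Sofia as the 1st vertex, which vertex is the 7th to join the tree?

Prim, starting at Sofia.
Step 1: cheapest edge leaving the tree is Hanoi-Sofia (2); add Hanoi.
Step 2: cheapest edge leaving the tree is Hanoi-Tokyo (4); add Tokyo.
Step 3: cheapest edge leaving the tree is Cairo-Tokyo (5); add Cairo.
Step 4: cheapest edge leaving the tree is Paris-Sofia (9); add Paris.
Step 5: cheapest edge leaving the tree is Delhi-Paris (10); add Delhi.
Step 6: cheapest edge leaving the tree is Riga-Sofia (11); add Riga.
Step 7: cheapest edge leaving the tree is Oslo-Riga (11); add Oslo.
Vertex order: Sofia, Hanoi, Tokyo, Cairo, Paris, Delhi, Riga, Oslo. The 7th vertex is Riga.

Riga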